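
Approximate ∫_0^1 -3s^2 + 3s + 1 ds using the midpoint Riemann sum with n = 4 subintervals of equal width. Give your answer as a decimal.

1.515625

Δs = (1 − 0)/4 = 0.25.
Midpoints: 0.125, 0.375, 0.625, 0.875.
f(0.125) = 1.328125, f(0.375) = 1.703125, f(0.625) = 1.703125, f(0.875) = 1.328125.
Sum = Δs · [f(0.125) + f(0.375) + f(0.625) + f(0.875)].
Sum = 1.515625.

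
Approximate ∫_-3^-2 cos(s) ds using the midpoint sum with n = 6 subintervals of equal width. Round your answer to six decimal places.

Δs = (-2 − (-3))/6 = 1/6.
Midpoints: -35/12, -2.75, -31/12, -29/12, -2.25, -25/12.
f(-35/12) ≈ -0.974811, f(-2.75) ≈ -0.924302, f(-31/12) ≈ -0.848178, f(-29/12) ≈ -0.748549, f(-2.25) ≈ -0.628174, f(-25/12) ≈ -0.490390.
Sum = Δs · [f(-35/12) + f(-2.75) + f(-31/12) + ...].
Sum ≈ -0.769067.

-0.769067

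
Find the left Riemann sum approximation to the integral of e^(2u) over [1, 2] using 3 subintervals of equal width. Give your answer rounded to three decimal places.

Δu = (2 − 1)/3 = 1/3.
Left endpoints: 1, 4/3, 5/3.
f(1) ≈ 7.389, f(4/3) ≈ 14.392, f(5/3) ≈ 28.032.
Sum = Δu · [f(1) + f(4/3) + f(5/3)].
Sum ≈ 16.604.

16.604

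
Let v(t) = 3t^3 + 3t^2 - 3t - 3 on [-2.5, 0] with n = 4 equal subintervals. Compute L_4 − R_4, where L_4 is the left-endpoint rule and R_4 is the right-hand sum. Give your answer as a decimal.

-12.890625

L_4 ≈ -19.58496.
R_4 ≈ -6.69434.
L_4 − R_4 = -12.890625.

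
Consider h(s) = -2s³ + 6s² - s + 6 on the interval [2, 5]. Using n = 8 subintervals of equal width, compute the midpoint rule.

-62.47265625

Δs = (5 − 2)/8 = 0.375.
Midpoints: 2.1875, 2.5625, 2.9375, 3.3125, 3.6875, 4.0625, 4.4375, 4.8125.
h(2.1875) = 23733/2048, h(2.5625) = 18807/2048, h(2.9375) = 8481/2048, h(3.3125) = -8541/2048, h(3.6875) = -33555/2048, h(4.0625) = -67857/2048, h(4.4375) = -112743/2048, h(4.8125) = -169509/2048.
Sum = Δs · [h(2.1875) + h(2.5625) + h(2.9375) + ...].
Sum = -62.47265625.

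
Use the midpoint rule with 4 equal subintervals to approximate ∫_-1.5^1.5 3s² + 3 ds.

Δs = (1.5 − (-1.5))/4 = 0.75.
Midpoints: -1.125, -0.375, 0.375, 1.125.
f(-1.125) = 6.796875, f(-0.375) = 3.421875, f(0.375) = 3.421875, f(1.125) = 6.796875.
Sum = Δs · [f(-1.125) + f(-0.375) + f(0.375) + f(1.125)].
Sum = 15.328125.

15.328125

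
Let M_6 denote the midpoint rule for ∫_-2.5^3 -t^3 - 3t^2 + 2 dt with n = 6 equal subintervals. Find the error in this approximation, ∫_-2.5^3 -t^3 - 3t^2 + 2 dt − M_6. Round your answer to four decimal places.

Exact integral: ∫_-2.5^3 f(t) dt = -42.109375.
M_6 ≈ -40.665148.
Error ≈ -42.109375 − (-40.665148) ≈ -1.4442.

-1.4442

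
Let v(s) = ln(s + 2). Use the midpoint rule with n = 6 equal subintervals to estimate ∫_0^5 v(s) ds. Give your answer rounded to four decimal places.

7.2453

Δs = (5 − 0)/6 = 5/6.
Midpoints: 5/12, 1.25, 25/12, 35/12, 3.75, 55/12.
v(5/12) ≈ 0.8824, v(1.25) ≈ 1.1787, v(25/12) ≈ 1.4069, v(35/12) ≈ 1.5926, v(3.75) ≈ 1.7492, v(55/12) ≈ 1.8845.
Sum = Δs · [v(5/12) + v(1.25) + v(25/12) + ...].
Sum ≈ 7.2453.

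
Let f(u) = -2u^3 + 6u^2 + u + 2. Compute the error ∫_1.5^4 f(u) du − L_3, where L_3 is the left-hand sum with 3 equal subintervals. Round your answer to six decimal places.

Exact integral: ∫_1.5^4 f(u) du = 7.65625.
L_3 ≈ 19.72222222.
Error ≈ 7.65625 − 19.72222222 ≈ -12.065972.

-12.065972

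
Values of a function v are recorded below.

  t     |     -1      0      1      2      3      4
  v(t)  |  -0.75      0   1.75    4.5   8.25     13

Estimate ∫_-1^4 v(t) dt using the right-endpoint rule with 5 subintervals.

27.5

Δt = 1.
Sum = 1·[0 + 1.75 + 4.5 + 8.25 + 13] = 27.5.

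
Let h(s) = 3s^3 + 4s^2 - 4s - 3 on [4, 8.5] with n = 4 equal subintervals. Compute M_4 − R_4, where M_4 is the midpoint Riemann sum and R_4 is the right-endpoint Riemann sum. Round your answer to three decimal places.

M_4 ≈ 4301.95166.
R_4 ≈ 5432.51074.
M_4 − R_4 ≈ -1130.559.

-1130.559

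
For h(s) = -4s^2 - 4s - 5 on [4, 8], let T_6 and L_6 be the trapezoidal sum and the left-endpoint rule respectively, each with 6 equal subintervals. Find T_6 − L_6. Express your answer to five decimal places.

-69.33333

T_6 ≈ -714.5185185.
L_6 ≈ -645.1851852.
T_6 − L_6 ≈ -69.33333.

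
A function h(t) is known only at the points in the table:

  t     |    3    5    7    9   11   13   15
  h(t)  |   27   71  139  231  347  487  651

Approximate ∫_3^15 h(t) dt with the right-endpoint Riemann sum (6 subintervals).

Δt = 2.
Sum = 2·[71 + 139 + 231 + 347 + 487 + 651] = 3852.

3852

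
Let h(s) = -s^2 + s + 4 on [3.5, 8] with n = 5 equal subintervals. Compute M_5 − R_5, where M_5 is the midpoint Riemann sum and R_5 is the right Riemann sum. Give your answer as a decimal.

22.17375

M_5 = -112.19625.
R_5 = -134.37.
M_5 − R_5 = 22.17375.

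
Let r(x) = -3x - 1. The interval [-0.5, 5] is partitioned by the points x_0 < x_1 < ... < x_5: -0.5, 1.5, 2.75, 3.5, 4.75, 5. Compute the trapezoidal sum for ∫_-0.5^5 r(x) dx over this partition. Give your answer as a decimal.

-42.625

Subinterval widths: 2, 1.25, 0.75, 1.25, 0.25.
r(-0.5) = 0.5, r(1.5) = -5.5, r(2.75) = -9.25, r(3.5) = -11.5, r(4.75) = -15.25, r(5) = -16.
On each subinterval the trapezoid contributes (Δx_i/2)·[r(x_{i-1}) + r(x_i)].
Sum = -42.625.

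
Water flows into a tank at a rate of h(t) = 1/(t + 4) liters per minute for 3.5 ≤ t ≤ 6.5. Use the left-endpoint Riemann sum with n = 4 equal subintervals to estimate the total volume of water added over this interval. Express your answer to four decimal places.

0.3512

Δt = (6.5 − 3.5)/4 = 0.75.
Left endpoints: 3.5, 4.25, 5, 5.75.
h(3.5) = 2/15, h(4.25) = 4/33, h(5) = 1/9, h(5.75) = 4/39.
Sum = Δt · [h(3.5) + h(4.25) + h(5) + h(5.75)].
Sum ≈ 0.3512.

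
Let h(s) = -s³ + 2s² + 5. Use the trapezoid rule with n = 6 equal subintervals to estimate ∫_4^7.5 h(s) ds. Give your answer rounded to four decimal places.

-473.9593

Δs = (7.5 − 4)/6 = 7/12.
h(4) = -27, h(55/12) = -85135/1728, h(31/6) = -17179/216, h(5.75) = -118.984375, h(19/3) = -4558/27, h(83/12) = -397811/1728, h(7.5) = -304.375.
T_6 = (Δs/2)·[h(s_0) + 2h(s_1) + ... + 2h(s_{5}) + h(s_6)].
Sum ≈ -473.9593.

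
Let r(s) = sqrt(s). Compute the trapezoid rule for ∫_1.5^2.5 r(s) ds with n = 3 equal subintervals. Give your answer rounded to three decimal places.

1.410

Δs = (2.5 − 1.5)/3 = 1/3.
r(1.5) ≈ 1.225, r(11/6) ≈ 1.354, r(13/6) ≈ 1.472, r(2.5) ≈ 1.581.
T_3 = (Δs/2)·[r(s_0) + 2r(s_1) + 2r(s_2) + r(s_3)].
Sum ≈ 1.410.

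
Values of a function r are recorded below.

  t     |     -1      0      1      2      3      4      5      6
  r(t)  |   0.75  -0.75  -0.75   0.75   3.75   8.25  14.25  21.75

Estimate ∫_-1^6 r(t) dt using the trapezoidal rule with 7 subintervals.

36.75

Δt = 1.
T_7 = (1/2)·[0.75 + 2·(-0.75) + 2·(-0.75) + 2·0.75 + 2·3.75 + 2·8.25 + 2·14.25 + 21.75] = 36.75.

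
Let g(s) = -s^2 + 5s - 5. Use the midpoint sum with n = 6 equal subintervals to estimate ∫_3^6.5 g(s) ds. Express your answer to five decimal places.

Δs = (6.5 − 3)/6 = 7/12.
Midpoints: 79/24, 3.875, 107/24, 121/24, 5.625, 149/24.
g(79/24) = 359/576, g(3.875) = -0.640625, g(107/24) = -1489/576, g(121/24) = -3001/576, g(5.625) = -8.515625, g(149/24) = -7201/576.
Sum = Δs · [g(79/24) + g(3.875) + g(107/24) + ...].
Sum ≈ -16.81742.

-16.81742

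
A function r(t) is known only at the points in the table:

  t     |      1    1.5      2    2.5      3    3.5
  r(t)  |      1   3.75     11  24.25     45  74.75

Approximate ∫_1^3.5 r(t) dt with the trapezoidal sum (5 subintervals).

Δt = 0.5.
T_5 = (0.5/2)·[1 + 2·3.75 + 2·11 + 2·24.25 + 2·45 + 74.75] = 60.9375.

60.9375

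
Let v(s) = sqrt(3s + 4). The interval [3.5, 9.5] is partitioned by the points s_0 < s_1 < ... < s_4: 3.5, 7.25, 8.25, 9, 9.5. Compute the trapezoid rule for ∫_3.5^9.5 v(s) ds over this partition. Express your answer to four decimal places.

28.7883

Subinterval widths: 3.75, 1, 0.75, 0.5.
v(3.5) ≈ 3.8079, v(7.25) ≈ 5.0744, v(8.25) ≈ 5.3619, v(9) ≈ 5.5678, v(9.5) ≈ 5.7009.
On each subinterval the trapezoid contributes (Δs_i/2)·[v(s_{i-1}) + v(s_i)].
Sum ≈ 28.7883.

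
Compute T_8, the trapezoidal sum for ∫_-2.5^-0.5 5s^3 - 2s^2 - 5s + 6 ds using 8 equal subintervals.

-32.59375

Δs = (-0.5 − (-2.5))/8 = 0.25.
f(-2.5) = -72.125, f(-2.25) = -49.828125, f(-2) = -32, f(-1.75) = -18.171875, f(-1.5) = -7.875, f(-1.25) = -0.640625, f(-1) = 4, f(-0.75) = 6.515625, f(-0.5) = 7.375.
T_8 = (Δs/2)·[f(s_0) + 2f(s_1) + ... + 2f(s_{7}) + f(s_8)].
Sum = -32.59375.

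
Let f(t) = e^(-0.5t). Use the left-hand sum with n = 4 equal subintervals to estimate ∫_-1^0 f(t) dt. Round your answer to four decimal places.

1.3802

Δt = (0 − (-1))/4 = 0.25.
Left endpoints: -1, -0.75, -0.5, -0.25.
f(-1) ≈ 1.6487, f(-0.75) ≈ 1.4550, f(-0.5) ≈ 1.2840, f(-0.25) ≈ 1.1331.
Sum = Δt · [f(-1) + f(-0.75) + f(-0.5) + f(-0.25)].
Sum ≈ 1.3802.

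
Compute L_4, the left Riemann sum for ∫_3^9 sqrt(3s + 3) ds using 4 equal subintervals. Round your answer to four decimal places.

Δs = (9 − 3)/4 = 1.5.
Left endpoints: 3, 4.5, 6, 7.5.
f(3) ≈ 3.4641, f(4.5) ≈ 4.0620, f(6) ≈ 4.5826, f(7.5) ≈ 5.0498.
Sum = Δs · [f(3) + f(4.5) + f(6) + f(7.5)].
Sum ≈ 25.7377.

25.7377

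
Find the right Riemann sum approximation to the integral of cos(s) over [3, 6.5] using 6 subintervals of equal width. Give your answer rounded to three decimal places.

0.645

Δs = (6.5 − 3)/6 = 7/12.
Right endpoints: 43/12, 25/6, 4.75, 16/3, 71/12, 6.5.
f(43/12) ≈ -0.904, f(25/6) ≈ -0.519, f(4.75) ≈ 0.038, f(16/3) ≈ 0.582, f(71/12) ≈ 0.934, f(6.5) ≈ 0.977.
Sum = Δs · [f(43/12) + f(25/6) + f(4.75) + ...].
Sum ≈ 0.645.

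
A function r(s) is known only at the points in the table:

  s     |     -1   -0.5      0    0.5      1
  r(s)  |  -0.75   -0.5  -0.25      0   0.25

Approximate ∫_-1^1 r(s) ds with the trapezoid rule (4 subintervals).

-0.5

Δs = 0.5.
T_4 = (0.5/2)·[(-0.75) + 2·(-0.5) + 2·(-0.25) + 2·0 + 0.25] = -0.5.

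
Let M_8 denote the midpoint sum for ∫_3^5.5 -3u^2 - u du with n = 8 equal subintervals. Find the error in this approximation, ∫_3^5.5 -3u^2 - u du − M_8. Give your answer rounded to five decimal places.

-0.06104

Exact integral: ∫_3^5.5 f(u) du = -150.
M_8 ≈ -149.9389648.
Error ≈ -150 − (-149.9389648) ≈ -0.06104.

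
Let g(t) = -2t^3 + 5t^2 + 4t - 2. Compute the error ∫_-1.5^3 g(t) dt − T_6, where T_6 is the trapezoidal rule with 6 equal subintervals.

-0.2109375

Exact integral: ∫_-1.5^3 g(t) dt = 17.15625.
T_6 = 17.3671875.
Error = 17.15625 − 17.3671875 = -0.2109375.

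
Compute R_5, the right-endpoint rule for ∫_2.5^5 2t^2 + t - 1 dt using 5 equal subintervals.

Δt = (5 − 2.5)/5 = 0.5.
Right endpoints: 3, 3.5, 4, 4.5, 5.
f(3) = 20, f(3.5) = 27, f(4) = 35, f(4.5) = 44, f(5) = 54.
Sum = Δt · [f(3) + f(3.5) + f(4) + f(4.5) + f(5)].
Sum = 90.

90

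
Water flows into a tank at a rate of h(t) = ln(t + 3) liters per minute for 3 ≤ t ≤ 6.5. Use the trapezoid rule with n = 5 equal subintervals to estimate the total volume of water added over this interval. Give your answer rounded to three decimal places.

Δt = (6.5 − 3)/5 = 0.7.
h(3) ≈ 1.792, h(3.7) ≈ 1.902, h(4.4) ≈ 2.001, h(5.1) ≈ 2.092, h(5.8) ≈ 2.175, h(6.5) ≈ 2.251.
T_5 = (Δt/2)·[h(t_0) + 2h(t_1) + ... + 2h(t_{4}) + h(t_5)].
Sum ≈ 7.134.

7.134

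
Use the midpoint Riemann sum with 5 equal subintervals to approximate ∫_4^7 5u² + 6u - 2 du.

557.55

Δu = (7 − 4)/5 = 0.6.
Midpoints: 4.3, 4.9, 5.5, 6.1, 6.7.
f(4.3) = 116.25, f(4.9) = 147.45, f(5.5) = 182.25, f(6.1) = 220.65, f(6.7) = 262.65.
Sum = Δu · [f(4.3) + f(4.9) + f(5.5) + f(6.1) + f(6.7)].
Sum = 557.55.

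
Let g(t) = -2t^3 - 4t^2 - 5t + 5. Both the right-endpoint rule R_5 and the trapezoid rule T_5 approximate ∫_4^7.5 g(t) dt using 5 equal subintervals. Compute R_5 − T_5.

-312.9875

R_5 = -2338.315.
T_5 = -2025.3275.
R_5 − T_5 = -312.9875.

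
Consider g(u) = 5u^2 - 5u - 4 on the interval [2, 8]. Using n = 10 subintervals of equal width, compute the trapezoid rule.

Δu = (8 − 2)/10 = 0.6.
g(2) = 6, g(2.6) = 16.8, g(3.2) = 31.2, g(3.8) = 49.2, g(4.4) = 70.8, g(5) = 96, g(5.6) = 124.8, g(6.2) = 157.2, g(6.8) = 193.2, g(7.4) = 232.8, g(8) = 276.
T_10 = (Δu/2)·[g(u_0) + 2g(u_1) + ... + 2g(u_{9}) + g(u_10)].
Sum = 667.8.

667.8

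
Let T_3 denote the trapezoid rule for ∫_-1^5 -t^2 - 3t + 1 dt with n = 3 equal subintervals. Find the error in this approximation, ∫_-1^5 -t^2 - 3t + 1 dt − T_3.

Exact integral: ∫_-1^5 f(t) dt = -72.
T_3 = -76.
Error = -72 − (-76) = 4.

4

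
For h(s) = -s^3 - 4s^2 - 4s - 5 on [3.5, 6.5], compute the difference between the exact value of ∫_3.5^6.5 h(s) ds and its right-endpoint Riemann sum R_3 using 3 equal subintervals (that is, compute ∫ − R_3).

191.375

Exact integral: ∫_3.5^6.5 h(s) ds = -792.75.
R_3 = -984.125.
Error = -792.75 − (-984.125) = 191.375.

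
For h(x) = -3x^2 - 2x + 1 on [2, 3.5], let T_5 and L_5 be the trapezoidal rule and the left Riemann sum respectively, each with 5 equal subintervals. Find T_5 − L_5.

-4.1625

T_5 = -41.6925.
L_5 = -37.53.
T_5 − L_5 = -4.1625.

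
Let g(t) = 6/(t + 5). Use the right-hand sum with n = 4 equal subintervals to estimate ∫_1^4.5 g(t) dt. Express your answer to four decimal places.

2.6024

Δt = (4.5 − 1)/4 = 0.875.
Right endpoints: 1.875, 2.75, 3.625, 4.5.
g(1.875) = 48/55, g(2.75) = 24/31, g(3.625) = 16/23, g(4.5) = 12/19.
Sum = Δt · [g(1.875) + g(2.75) + g(3.625) + g(4.5)].
Sum ≈ 2.6024.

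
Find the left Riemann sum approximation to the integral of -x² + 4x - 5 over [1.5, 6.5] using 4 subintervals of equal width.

-24.21875

Δx = (6.5 − 1.5)/4 = 1.25.
Left endpoints: 1.5, 2.75, 4, 5.25.
f(1.5) = -1.25, f(2.75) = -1.5625, f(4) = -5, f(5.25) = -11.5625.
Sum = Δx · [f(1.5) + f(2.75) + f(4) + f(5.25)].
Sum = -24.21875.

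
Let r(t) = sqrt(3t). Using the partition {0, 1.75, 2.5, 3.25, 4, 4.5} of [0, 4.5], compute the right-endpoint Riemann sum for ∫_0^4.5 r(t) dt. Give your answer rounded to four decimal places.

Subinterval widths: 1.75, 0.75, 0.75, 0.75, 0.5.
Right endpoints: 1.75, 2.5, 3.25, 4, 4.5.
r(1.75) ≈ 2.2913, r(2.5) ≈ 2.7386, r(3.25) ≈ 3.1225, r(4) ≈ 3.4641, r(4.5) ≈ 3.6742.
Sum = Σ Δt_i · r(t_i).
Sum ≈ 12.8408.

12.8408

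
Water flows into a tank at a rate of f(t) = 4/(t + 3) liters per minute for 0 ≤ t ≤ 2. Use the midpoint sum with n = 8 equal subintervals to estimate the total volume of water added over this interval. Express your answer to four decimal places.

2.0426

Δt = (2 − 0)/8 = 0.25.
Midpoints: 0.125, 0.375, 0.625, 0.875, 1.125, 1.375, 1.625, 1.875.
f(0.125) = 1.28, f(0.375) = 32/27, f(0.625) = 32/29, f(0.875) = 32/31, f(1.125) = 32/33, f(1.375) = 32/35, f(1.625) = 32/37, f(1.875) = 32/39.
Sum = Δt · [f(0.125) + f(0.375) + f(0.625) + ...].
Sum ≈ 2.0426.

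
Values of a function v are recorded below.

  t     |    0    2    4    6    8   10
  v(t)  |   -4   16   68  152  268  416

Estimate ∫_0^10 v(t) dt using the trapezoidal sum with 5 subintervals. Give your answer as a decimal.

1420

Δt = 2.
T_5 = (2/2)·[(-4) + 2·16 + 2·68 + 2·152 + 2·268 + 416] = 1420.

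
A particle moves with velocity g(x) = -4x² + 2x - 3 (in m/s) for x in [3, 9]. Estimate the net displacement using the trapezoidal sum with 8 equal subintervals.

Δx = (9 − 3)/8 = 0.75.
g(3) = -33, g(3.75) = -51.75, g(4.5) = -75, g(5.25) = -102.75, g(6) = -135, g(6.75) = -171.75, g(7.5) = -213, g(8.25) = -258.75, g(9) = -309.
T_8 = (Δx/2)·[g(x_0) + 2g(x_1) + ... + 2g(x_{7}) + g(x_8)].
Sum = -884.25.

-884.25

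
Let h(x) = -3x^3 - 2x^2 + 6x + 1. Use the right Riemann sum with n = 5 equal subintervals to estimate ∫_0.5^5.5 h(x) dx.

Δx = (5.5 − 0.5)/5 = 1.
Right endpoints: 1.5, 2.5, 3.5, 4.5, 5.5.
h(1.5) = -4.625, h(2.5) = -43.375, h(3.5) = -131.125, h(4.5) = -285.875, h(5.5) = -525.625.
Sum = Δx · [h(1.5) + h(2.5) + h(3.5) + h(4.5) + h(5.5)].
Sum = -990.625.

-990.625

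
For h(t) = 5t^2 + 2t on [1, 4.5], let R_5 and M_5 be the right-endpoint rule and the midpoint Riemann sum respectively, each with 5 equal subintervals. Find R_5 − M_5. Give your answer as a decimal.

38.28125

R_5 = 207.025.
M_5 = 168.74375.
R_5 − M_5 = 38.28125.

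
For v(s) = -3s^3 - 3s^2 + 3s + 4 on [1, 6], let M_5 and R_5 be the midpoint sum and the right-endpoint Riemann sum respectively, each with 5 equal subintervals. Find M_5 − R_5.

M_5 = -1099.375.
R_5 = -1510.
M_5 − R_5 = 410.625.

410.625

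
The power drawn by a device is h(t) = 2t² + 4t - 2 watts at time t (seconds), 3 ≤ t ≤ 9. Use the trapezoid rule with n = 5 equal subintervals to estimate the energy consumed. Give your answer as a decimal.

Δt = (9 − 3)/5 = 1.2.
h(3) = 28, h(4.2) = 50.08, h(5.4) = 77.92, h(6.6) = 111.52, h(7.8) = 150.88, h(9) = 196.
T_5 = (Δt/2)·[h(t_0) + 2h(t_1) + ... + 2h(t_{4}) + h(t_5)].
Sum = 602.88.

602.88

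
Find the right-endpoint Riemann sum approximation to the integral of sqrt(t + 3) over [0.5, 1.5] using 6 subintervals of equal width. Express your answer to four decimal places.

Δt = (1.5 − 0.5)/6 = 1/6.
Right endpoints: 2/3, 5/6, 1, 7/6, 4/3, 1.5.
f(2/3) ≈ 1.9149, f(5/6) ≈ 1.9579, f(1) ≈ 2.0000, f(7/6) ≈ 2.0412, f(4/3) ≈ 2.0817, f(1.5) ≈ 2.1213.
Sum = Δt · [f(2/3) + f(5/6) + f(1) + ...].
Sum ≈ 2.0195.

2.0195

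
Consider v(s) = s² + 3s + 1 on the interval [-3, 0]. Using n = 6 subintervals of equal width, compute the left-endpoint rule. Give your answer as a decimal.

-1.375

Δs = (0 − (-3))/6 = 0.5.
Left endpoints: -3, -2.5, -2, -1.5, -1, -0.5.
v(-3) = 1, v(-2.5) = -0.25, v(-2) = -1, v(-1.5) = -1.25, v(-1) = -1, v(-0.5) = -0.25.
Sum = Δs · [v(-3) + v(-2.5) + v(-2) + ...].
Sum = -1.375.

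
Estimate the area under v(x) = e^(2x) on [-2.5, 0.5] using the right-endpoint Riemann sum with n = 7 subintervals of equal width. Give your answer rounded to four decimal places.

2.0188

Δx = (0.5 − (-2.5))/7 = 3/7.
Right endpoints: -29/14, -23/14, -17/14, -11/14, -5/14, 1/14, 0.5.
v(-29/14) ≈ 0.0159, v(-23/14) ≈ 0.0374, v(-17/14) ≈ 0.0882, v(-11/14) ≈ 0.2077, v(-5/14) ≈ 0.4895, v(1/14) ≈ 1.1536, v(0.5) ≈ 2.7183.
Sum = Δx · [v(-29/14) + v(-23/14) + v(-17/14) + ...].
Sum ≈ 2.0188.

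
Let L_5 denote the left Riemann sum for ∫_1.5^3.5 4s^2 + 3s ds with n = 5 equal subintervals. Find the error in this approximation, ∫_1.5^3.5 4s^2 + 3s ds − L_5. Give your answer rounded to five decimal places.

Exact integral: ∫_1.5^3.5 f(s) ds ≈ 67.6666667.
L_5 = 58.68.
Error ≈ 67.6666667 − 58.68 ≈ 8.98667.

8.98667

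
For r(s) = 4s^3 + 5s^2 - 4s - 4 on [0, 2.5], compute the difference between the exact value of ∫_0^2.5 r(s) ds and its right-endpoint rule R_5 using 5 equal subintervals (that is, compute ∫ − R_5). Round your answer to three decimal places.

Exact integral: ∫_0^2.5 r(s) ds ≈ 42.60417.
R_5 = 65.625.
Error ≈ 42.60417 − 65.625 ≈ -23.021.

-23.021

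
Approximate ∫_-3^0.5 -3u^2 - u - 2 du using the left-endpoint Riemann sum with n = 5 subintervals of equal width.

Δu = (0.5 − (-3))/5 = 0.7.
Left endpoints: -3, -2.3, -1.6, -0.9, -0.2.
f(-3) = -26, f(-2.3) = -15.57, f(-1.6) = -8.08, f(-0.9) = -3.53, f(-0.2) = -1.92.
Sum = Δu · [f(-3) + f(-2.3) + f(-1.6) + f(-0.9) + f(-0.2)].
Sum = -38.57.

-38.57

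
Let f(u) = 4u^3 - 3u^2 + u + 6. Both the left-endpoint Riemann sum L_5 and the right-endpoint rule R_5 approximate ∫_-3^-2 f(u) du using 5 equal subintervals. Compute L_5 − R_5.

L_5 = -89.92.
R_5 = -71.52.
L_5 − R_5 = -18.4.

-18.4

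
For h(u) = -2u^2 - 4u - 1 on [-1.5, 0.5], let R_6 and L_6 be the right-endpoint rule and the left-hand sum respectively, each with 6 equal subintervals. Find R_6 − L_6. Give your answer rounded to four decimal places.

-1.3333

R_6 ≈ -1.074074.
L_6 ≈ 0.259259.
R_6 − L_6 ≈ -1.3333.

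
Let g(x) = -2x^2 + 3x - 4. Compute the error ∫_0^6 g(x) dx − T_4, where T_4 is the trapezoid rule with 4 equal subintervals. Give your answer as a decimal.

4.5

Exact integral: ∫_0^6 g(x) dx = -114.
T_4 = -118.5.
Error = -114 − (-118.5) = 4.5.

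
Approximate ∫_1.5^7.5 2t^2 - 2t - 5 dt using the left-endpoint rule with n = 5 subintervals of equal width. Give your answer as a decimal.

140.28

Δt = (7.5 − 1.5)/5 = 1.2.
Left endpoints: 1.5, 2.7, 3.9, 5.1, 6.3.
f(1.5) = -3.5, f(2.7) = 4.18, f(3.9) = 17.62, f(5.1) = 36.82, f(6.3) = 61.78.
Sum = Δt · [f(1.5) + f(2.7) + f(3.9) + f(5.1) + f(6.3)].
Sum = 140.28.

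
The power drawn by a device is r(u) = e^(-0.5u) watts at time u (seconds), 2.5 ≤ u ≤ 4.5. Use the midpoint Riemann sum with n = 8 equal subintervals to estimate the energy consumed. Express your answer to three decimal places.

Δu = (4.5 − 2.5)/8 = 0.25.
Midpoints: 2.625, 2.875, 3.125, 3.375, 3.625, 3.875, 4.125, 4.375.
r(2.625) ≈ 0.269, r(2.875) ≈ 0.238, r(3.125) ≈ 0.210, r(3.375) ≈ 0.185, r(3.625) ≈ 0.163, r(3.875) ≈ 0.144, r(4.125) ≈ 0.127, r(4.375) ≈ 0.112.
Sum = Δu · [r(2.625) + r(2.875) + r(3.125) + ...].
Sum ≈ 0.362.

0.362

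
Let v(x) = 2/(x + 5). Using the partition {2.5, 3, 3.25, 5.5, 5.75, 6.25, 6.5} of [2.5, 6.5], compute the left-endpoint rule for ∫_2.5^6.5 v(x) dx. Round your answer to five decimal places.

Subinterval widths: 0.5, 0.25, 2.25, 0.25, 0.5, 0.25.
Left endpoints: 2.5, 3, 3.25, 5.5, 5.75, 6.25.
v(2.5) = 4/15, v(3) = 0.25, v(3.25) = 8/33, v(5.5) = 4/21, v(5.75) = 8/43, v(6.25) = 8/45.
Sum = Σ Δx_i · v(x_i).
Sum ≈ 0.92637.

0.92637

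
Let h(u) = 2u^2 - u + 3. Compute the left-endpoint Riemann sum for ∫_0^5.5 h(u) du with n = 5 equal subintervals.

Δu = (5.5 − 0)/5 = 1.1.
Left endpoints: 0, 1.1, 2.2, 3.3, 4.4.
h(0) = 3, h(1.1) = 4.32, h(2.2) = 10.48, h(3.3) = 21.48, h(4.4) = 37.32.
Sum = Δu · [h(0) + h(1.1) + h(2.2) + h(3.3) + h(4.4)].
Sum = 84.26.

84.26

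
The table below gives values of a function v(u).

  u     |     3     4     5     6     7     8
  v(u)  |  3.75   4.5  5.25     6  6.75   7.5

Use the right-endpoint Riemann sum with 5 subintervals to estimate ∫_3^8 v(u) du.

30

Δu = 1.
Sum = 1·[4.5 + 5.25 + 6 + 6.75 + 7.5] = 30.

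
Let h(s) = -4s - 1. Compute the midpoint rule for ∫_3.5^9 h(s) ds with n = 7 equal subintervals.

-143

Δs = (9 − 3.5)/7 = 11/14.
Midpoints: 109/28, 131/28, 153/28, 6.25, 197/28, 219/28, 241/28.
h(109/28) = -116/7, h(131/28) = -138/7, h(153/28) = -160/7, h(6.25) = -26, h(197/28) = -204/7, h(219/28) = -226/7, h(241/28) = -248/7.
Sum = Δs · [h(109/28) + h(131/28) + h(153/28) + ...].
Sum = -143.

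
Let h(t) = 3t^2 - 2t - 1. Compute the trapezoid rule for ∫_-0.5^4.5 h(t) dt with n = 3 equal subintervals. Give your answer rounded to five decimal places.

73.19444

Δt = (4.5 − (-0.5))/3 = 5/3.
h(-0.5) = 0.75, h(7/6) = 0.75, h(17/6) = 209/12, h(4.5) = 50.75.
T_3 = (Δt/2)·[h(t_0) + 2h(t_1) + 2h(t_2) + h(t_3)].
Sum ≈ 73.19444.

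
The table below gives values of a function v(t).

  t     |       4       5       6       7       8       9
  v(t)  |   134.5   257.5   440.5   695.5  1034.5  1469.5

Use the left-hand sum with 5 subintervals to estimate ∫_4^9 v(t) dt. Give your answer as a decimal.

Δt = 1.
Sum = 1·[134.5 + 257.5 + 440.5 + 695.5 + 1034.5] = 2562.5.

2562.5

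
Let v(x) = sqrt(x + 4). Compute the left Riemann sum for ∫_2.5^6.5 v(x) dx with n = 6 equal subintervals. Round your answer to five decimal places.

Δx = (6.5 − 2.5)/6 = 2/3.
Left endpoints: 2.5, 19/6, 23/6, 4.5, 31/6, 35/6.
v(2.5) ≈ 2.54951, v(19/6) ≈ 2.67706, v(23/6) ≈ 2.79881, v(4.5) ≈ 2.91548, v(31/6) ≈ 3.02765, v(35/6) ≈ 3.13581.
Sum = Δx · [v(2.5) + v(19/6) + v(23/6) + ...].
Sum ≈ 11.40288.

11.40288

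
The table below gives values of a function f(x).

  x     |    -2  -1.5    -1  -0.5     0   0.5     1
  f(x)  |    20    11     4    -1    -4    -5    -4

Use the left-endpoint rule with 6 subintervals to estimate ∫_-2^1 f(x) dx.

Δx = 0.5.
Sum = 0.5·[20 + 11 + 4 + (-1) + (-4) + (-5)] = 12.5.

12.5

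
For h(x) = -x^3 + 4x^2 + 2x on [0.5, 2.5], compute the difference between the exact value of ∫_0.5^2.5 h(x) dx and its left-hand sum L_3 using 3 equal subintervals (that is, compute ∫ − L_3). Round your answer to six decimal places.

4.240741

Exact integral: ∫_0.5^2.5 h(x) dx ≈ 16.91666667.
L_3 ≈ 12.67592593.
Error ≈ 16.91666667 − 12.67592593 ≈ 4.240741.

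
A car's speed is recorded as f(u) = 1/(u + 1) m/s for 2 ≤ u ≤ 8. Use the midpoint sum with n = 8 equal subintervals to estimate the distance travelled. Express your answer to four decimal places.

1.0963

Δu = (8 − 2)/8 = 0.75.
Midpoints: 2.375, 3.125, 3.875, 4.625, 5.375, 6.125, 6.875, 7.625.
f(2.375) = 8/27, f(3.125) = 8/33, f(3.875) = 8/39, f(4.625) = 8/45, f(5.375) = 8/51, f(6.125) = 8/57, f(6.875) = 8/63, f(7.625) = 8/69.
Sum = Δu · [f(2.375) + f(3.125) + f(3.875) + ...].
Sum ≈ 1.0963.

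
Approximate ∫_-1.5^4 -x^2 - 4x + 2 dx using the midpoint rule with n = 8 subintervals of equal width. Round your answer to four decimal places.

-38.7417

Δx = (4 − (-1.5))/8 = 0.6875.
Midpoints: -1.15625, -0.46875, 0.21875, 0.90625, 1.59375, 2.28125, 2.96875, 3.65625.
f(-1.15625) = 5415/1024, f(-0.46875) = 3743/1024, f(0.21875) = 1103/1024, f(0.90625) = -2505/1024, f(1.59375) = -7081/1024, f(2.28125) = -12625/1024, f(2.96875) = -19137/1024, f(3.65625) = -26617/1024.
Sum = Δx · [f(-1.15625) + f(-0.46875) + f(0.21875) + ...].
Sum ≈ -38.7417.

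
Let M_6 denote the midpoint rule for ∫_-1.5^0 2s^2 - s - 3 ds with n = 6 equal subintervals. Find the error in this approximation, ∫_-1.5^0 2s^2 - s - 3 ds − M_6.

Exact integral: ∫_-1.5^0 f(s) ds = -1.125.
M_6 = -1.140625.
Error = -1.125 − (-1.140625) = 0.015625.

0.015625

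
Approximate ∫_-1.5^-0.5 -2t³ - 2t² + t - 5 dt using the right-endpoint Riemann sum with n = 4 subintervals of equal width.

Δt = (-0.5 − (-1.5))/4 = 0.25.
Right endpoints: -1.25, -1, -0.75, -0.5.
f(-1.25) = -5.46875, f(-1) = -6, f(-0.75) = -6.03125, f(-0.5) = -5.75.
Sum = Δt · [f(-1.25) + f(-1) + f(-0.75) + f(-0.5)].
Sum = -5.8125.

-5.8125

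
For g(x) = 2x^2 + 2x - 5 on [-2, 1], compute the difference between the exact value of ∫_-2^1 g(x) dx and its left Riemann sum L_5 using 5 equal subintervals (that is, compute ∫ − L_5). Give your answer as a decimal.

Exact integral: ∫_-2^1 g(x) dx = -12.
L_5 = -11.64.
Error = -12 − (-11.64) = -0.36.

-0.36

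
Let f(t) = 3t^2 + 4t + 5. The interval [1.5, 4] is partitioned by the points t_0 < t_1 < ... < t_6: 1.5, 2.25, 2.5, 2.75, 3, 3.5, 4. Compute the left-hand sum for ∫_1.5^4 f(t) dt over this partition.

88.59375

Subinterval widths: 0.75, 0.25, 0.25, 0.25, 0.5, 0.5.
Left endpoints: 1.5, 2.25, 2.5, 2.75, 3, 3.5.
f(1.5) = 17.75, f(2.25) = 29.1875, f(2.5) = 33.75, f(2.75) = 38.6875, f(3) = 44, f(3.5) = 55.75.
Sum = Σ Δt_i · f(t_i).
Sum = 88.59375.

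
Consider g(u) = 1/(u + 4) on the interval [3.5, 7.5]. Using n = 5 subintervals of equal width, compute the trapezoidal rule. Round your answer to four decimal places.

0.4280

Δu = (7.5 − 3.5)/5 = 0.8.
g(3.5) = 2/15, g(4.3) = 10/83, g(5.1) = 10/91, g(5.9) = 10/99, g(6.7) = 10/107, g(7.5) = 2/23.
T_5 = (Δu/2)·[g(u_0) + 2g(u_1) + ... + 2g(u_{4}) + g(u_5)].
Sum ≈ 0.4280.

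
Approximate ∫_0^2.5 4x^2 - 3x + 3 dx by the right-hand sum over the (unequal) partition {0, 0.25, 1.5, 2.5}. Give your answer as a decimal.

30.5

Subinterval widths: 0.25, 1.25, 1.
Right endpoints: 0.25, 1.5, 2.5.
f(0.25) = 2.5, f(1.5) = 7.5, f(2.5) = 20.5.
Sum = Σ Δx_i · f(x_i).
Sum = 30.5.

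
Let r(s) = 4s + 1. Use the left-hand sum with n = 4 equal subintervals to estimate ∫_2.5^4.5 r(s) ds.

Δs = (4.5 − 2.5)/4 = 0.5.
Left endpoints: 2.5, 3, 3.5, 4.
r(2.5) = 11, r(3) = 13, r(3.5) = 15, r(4) = 17.
Sum = Δs · [r(2.5) + r(3) + r(3.5) + r(4)].
Sum = 28.

28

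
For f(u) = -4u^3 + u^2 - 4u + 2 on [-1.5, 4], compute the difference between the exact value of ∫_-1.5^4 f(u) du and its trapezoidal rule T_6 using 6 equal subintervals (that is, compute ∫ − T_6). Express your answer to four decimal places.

Exact integral: ∫_-1.5^4 f(u) du ≈ -244.979167.
T_6 ≈ -255.762731.
Error ≈ -244.979167 − (-255.762731) ≈ 10.7836.

10.7836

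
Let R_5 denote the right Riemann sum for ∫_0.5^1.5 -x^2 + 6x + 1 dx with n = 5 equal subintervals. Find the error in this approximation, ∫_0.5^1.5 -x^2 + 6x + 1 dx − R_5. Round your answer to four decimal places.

-0.3933

Exact integral: ∫_0.5^1.5 f(x) dx ≈ 5.916667.
R_5 = 6.31.
Error ≈ 5.916667 − 6.31 ≈ -0.3933.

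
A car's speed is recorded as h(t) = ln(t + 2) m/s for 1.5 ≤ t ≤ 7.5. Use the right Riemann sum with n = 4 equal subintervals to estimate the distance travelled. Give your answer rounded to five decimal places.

Δt = (7.5 − 1.5)/4 = 1.5.
Right endpoints: 3, 4.5, 6, 7.5.
h(3) ≈ 1.60944, h(4.5) ≈ 1.87180, h(6) ≈ 2.07944, h(7.5) ≈ 2.25129.
Sum = Δt · [h(3) + h(4.5) + h(6) + h(7.5)].
Sum ≈ 11.71796.

11.71796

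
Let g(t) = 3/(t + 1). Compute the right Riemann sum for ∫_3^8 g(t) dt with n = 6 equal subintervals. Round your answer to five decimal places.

Δt = (8 − 3)/6 = 5/6.
Right endpoints: 23/6, 14/3, 5.5, 19/3, 43/6, 8.
g(23/6) = 18/29, g(14/3) = 9/17, g(5.5) = 6/13, g(19/3) = 9/22, g(43/6) = 18/49, g(8) = 1/3.
Sum = Δt · [g(23/6) + g(14/3) + g(5.5) + ...].
Sum ≈ 2.26784.

2.26784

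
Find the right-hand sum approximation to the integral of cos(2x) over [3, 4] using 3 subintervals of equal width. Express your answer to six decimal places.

Δx = (4 − 3)/3 = 1/3.
Right endpoints: 10/3, 11/3, 4.
f(10/3) ≈ 0.927368, f(11/3) ≈ 0.497443, f(4) ≈ -0.145500.
Sum = Δx · [f(10/3) + f(11/3) + f(4)].
Sum ≈ 0.426437.

0.426437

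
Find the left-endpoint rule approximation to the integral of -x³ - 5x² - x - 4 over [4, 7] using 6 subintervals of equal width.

Δx = (7 − 4)/6 = 0.5.
Left endpoints: 4, 4.5, 5, 5.5, 6, 6.5.
f(4) = -152, f(4.5) = -200.875, f(5) = -259, f(5.5) = -327.125, f(6) = -406, f(6.5) = -496.375.
Sum = Δx · [f(4) + f(4.5) + f(5) + ...].
Sum = -920.6875.

-920.6875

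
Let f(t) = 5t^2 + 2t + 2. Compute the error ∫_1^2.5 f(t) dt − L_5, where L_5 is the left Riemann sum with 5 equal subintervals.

4.275

Exact integral: ∫_1^2.5 f(t) dt = 32.625.
L_5 = 28.35.
Error = 32.625 − 28.35 = 4.275.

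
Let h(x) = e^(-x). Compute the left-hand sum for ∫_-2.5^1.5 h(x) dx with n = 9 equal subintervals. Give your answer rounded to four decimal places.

Δx = (1.5 − (-2.5))/9 = 4/9.
Left endpoints: -2.5, -37/18, -29/18, -7/6, -13/18, -5/18, 1/6, 11/18, 19/18.
h(-2.5) ≈ 12.1825, h(-37/18) ≈ 7.8112, h(-29/18) ≈ 5.0084, h(-7/6) ≈ 3.2113, h(-13/18) ≈ 2.0590, h(-5/18) ≈ 1.3202, h(1/6) ≈ 0.8465, h(11/18) ≈ 0.5427, h(19/18) ≈ 0.3480.
Sum = Δx · [h(-2.5) + h(-37/18) + h(-29/18) + ...].
Sum ≈ 14.8132.

14.8132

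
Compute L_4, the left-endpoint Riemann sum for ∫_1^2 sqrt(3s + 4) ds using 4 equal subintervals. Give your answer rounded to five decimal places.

Δs = (2 − 1)/4 = 0.25.
Left endpoints: 1, 1.25, 1.5, 1.75.
f(1) ≈ 2.64575, f(1.25) ≈ 2.78388, f(1.5) ≈ 2.91548, f(1.75) ≈ 3.04138.
Sum = Δs · [f(1) + f(1.25) + f(1.5) + f(1.75)].
Sum ≈ 2.84662.

2.84662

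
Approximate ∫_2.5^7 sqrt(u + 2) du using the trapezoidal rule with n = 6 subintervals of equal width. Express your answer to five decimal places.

Δu = (7 − 2.5)/6 = 0.75.
f(2.5) ≈ 2.12132, f(3.25) ≈ 2.29129, f(4) ≈ 2.44949, f(4.75) ≈ 2.59808, f(5.5) ≈ 2.73861, f(6.25) ≈ 2.87228, f(7) ≈ 3.00000.
T_6 = (Δu/2)·[f(u_0) + 2f(u_1) + ... + 2f(u_{5}) + f(u_6)].
Sum ≈ 11.63281.

11.63281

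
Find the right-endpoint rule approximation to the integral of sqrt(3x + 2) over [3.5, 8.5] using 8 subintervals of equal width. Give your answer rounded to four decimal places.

Δx = (8.5 − 3.5)/8 = 0.625.
Right endpoints: 4.125, 4.75, 5.375, 6, 6.625, 7.25, 7.875, 8.5.
f(4.125) ≈ 3.7914, f(4.75) ≈ 4.0311, f(5.375) ≈ 4.2573, f(6) ≈ 4.4721, f(6.625) ≈ 4.6771, f(7.25) ≈ 4.8734, f(7.875) ≈ 5.0621, f(8.5) ≈ 5.2440.
Sum = Δx · [f(4.125) + f(4.75) + f(5.375) + ...].
Sum ≈ 22.7554.

22.7554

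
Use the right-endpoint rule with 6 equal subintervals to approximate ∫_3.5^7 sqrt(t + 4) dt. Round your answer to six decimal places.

Δt = (7 − 3.5)/6 = 7/12.
Right endpoints: 49/12, 14/3, 5.25, 35/6, 77/12, 7.
f(49/12) ≈ 2.843120, f(14/3) ≈ 2.943920, f(5.25) ≈ 3.041381, f(35/6) ≈ 3.135815, f(77/12) ≈ 3.227486, f(7) ≈ 3.316625.
Sum = Δt · [f(49/12) + f(14/3) + f(5.25) + ...].
Sum ≈ 10.796536.

10.796536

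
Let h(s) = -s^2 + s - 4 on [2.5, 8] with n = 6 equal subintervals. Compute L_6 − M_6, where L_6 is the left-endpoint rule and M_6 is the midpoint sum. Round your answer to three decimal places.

L_6 ≈ -135.40567.
M_6 ≈ -158.19821.
L_6 − M_6 ≈ 22.793.

22.793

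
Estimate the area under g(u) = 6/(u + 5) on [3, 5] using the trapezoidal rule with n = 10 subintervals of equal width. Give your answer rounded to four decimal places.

1.3390

Δu = (5 − 3)/10 = 0.2.
g(3) = 0.75, g(3.2) = 30/41, g(3.4) = 5/7, g(3.6) = 30/43, g(3.8) = 15/22, g(4) = 2/3, g(4.2) = 15/23, g(4.4) = 30/47, g(4.6) = 0.625, g(4.8) = 30/49, g(5) = 0.6.
T_10 = (Δu/2)·[g(u_0) + 2g(u_1) + ... + 2g(u_{9}) + g(u_10)].
Sum ≈ 1.3390.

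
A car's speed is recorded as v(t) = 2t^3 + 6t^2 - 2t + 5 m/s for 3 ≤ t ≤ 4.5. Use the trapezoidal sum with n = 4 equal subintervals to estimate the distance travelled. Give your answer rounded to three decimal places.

290.033

Δt = (4.5 − 3)/4 = 0.375.
v(3) = 107, v(3.375) = 143.48046875, v(3.75) = 187.34375, v(4.125) = 239.22265625, v(4.5) = 299.75.
T_4 = (Δt/2)·[v(t_0) + 2v(t_1) + 2v(t_2) + 2v(t_3) + v(t_4)].
Sum ≈ 290.033.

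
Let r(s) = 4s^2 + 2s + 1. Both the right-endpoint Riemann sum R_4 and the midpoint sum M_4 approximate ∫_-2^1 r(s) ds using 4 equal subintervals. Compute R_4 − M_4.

R_4 = 10.875.
M_4 = 11.4375.
R_4 − M_4 = -0.5625.

-0.5625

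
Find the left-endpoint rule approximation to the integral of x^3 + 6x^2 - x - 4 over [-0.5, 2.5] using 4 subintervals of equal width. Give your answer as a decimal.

10.5

Δx = (2.5 − (-0.5))/4 = 0.75.
Left endpoints: -0.5, 0.25, 1, 1.75.
f(-0.5) = -2.125, f(0.25) = -3.859375, f(1) = 2, f(1.75) = 17.984375.
Sum = Δx · [f(-0.5) + f(0.25) + f(1) + f(1.75)].
Sum = 10.5.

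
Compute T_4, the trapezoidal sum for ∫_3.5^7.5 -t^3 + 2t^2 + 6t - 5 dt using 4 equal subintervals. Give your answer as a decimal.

-398.5

Δt = (7.5 − 3.5)/4 = 1.
f(3.5) = -2.375, f(4.5) = -28.625, f(5.5) = -77.875, f(6.5) = -156.125, f(7.5) = -269.375.
T_4 = (Δt/2)·[f(t_0) + 2f(t_1) + 2f(t_2) + 2f(t_3) + f(t_4)].
Sum = -398.5.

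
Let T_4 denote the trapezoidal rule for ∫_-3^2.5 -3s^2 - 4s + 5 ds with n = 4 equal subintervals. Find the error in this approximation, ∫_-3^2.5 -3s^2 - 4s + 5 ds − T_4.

5.19921875

Exact integral: ∫_-3^2.5 f(s) ds = -9.625.
T_4 = -14.82421875.
Error = -9.625 − (-14.82421875) = 5.19921875.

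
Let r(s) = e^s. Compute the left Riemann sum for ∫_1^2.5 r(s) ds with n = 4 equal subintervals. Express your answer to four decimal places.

Δs = (2.5 − 1)/4 = 0.375.
Left endpoints: 1, 1.375, 1.75, 2.125.
r(1) ≈ 2.7183, r(1.375) ≈ 3.9551, r(1.75) ≈ 5.7546, r(2.125) ≈ 8.3729.
Sum = Δs · [r(1) + r(1.375) + r(1.75) + r(2.125)].
Sum ≈ 7.8003.

7.8003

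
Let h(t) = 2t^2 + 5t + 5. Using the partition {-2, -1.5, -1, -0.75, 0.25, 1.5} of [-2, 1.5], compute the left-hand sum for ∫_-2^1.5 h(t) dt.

13.34375

Subinterval widths: 0.5, 0.5, 0.25, 1, 1.25.
Left endpoints: -2, -1.5, -1, -0.75, 0.25.
h(-2) = 3, h(-1.5) = 2, h(-1) = 2, h(-0.75) = 2.375, h(0.25) = 6.375.
Sum = Σ Δt_i · h(t_i).
Sum = 13.34375.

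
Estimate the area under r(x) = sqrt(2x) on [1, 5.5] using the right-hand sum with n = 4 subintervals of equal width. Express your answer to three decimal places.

Δx = (5.5 − 1)/4 = 1.125.
Right endpoints: 2.125, 3.25, 4.375, 5.5.
r(2.125) ≈ 2.062, r(3.25) ≈ 2.550, r(4.375) ≈ 2.958, r(5.5) ≈ 3.317.
Sum = Δx · [r(2.125) + r(3.25) + r(4.375) + r(5.5)].
Sum ≈ 12.246.

12.246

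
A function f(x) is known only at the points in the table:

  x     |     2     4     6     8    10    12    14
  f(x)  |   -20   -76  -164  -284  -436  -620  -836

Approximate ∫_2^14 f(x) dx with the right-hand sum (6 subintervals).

Δx = 2.
Sum = 2·[(-76) + (-164) + (-284) + (-436) + (-620) + (-836)] = -4832.

-4832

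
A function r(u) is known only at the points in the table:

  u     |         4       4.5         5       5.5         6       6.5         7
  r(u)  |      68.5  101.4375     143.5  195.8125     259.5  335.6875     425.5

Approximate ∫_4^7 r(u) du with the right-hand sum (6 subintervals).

Δu = 0.5.
Sum = 0.5·[101.4375 + 143.5 + 195.8125 + 259.5 + 335.6875 + 425.5] = 730.71875.

730.71875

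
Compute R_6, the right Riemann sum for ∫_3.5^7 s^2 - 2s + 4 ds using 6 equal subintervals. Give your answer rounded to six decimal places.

86.167245

Δs = (7 − 3.5)/6 = 7/12.
Right endpoints: 49/12, 14/3, 5.25, 35/6, 77/12, 7.
f(49/12) = 1801/144, f(14/3) = 148/9, f(5.25) = 21.0625, f(35/6) = 949/36, f(77/12) = 4657/144, f(7) = 39.
Sum = Δs · [f(49/12) + f(14/3) + f(5.25) + ...].
Sum ≈ 86.167245.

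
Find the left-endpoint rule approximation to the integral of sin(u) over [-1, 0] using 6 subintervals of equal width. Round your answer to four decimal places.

-0.5288

Δu = (0 − (-1))/6 = 1/6.
Left endpoints: -1, -5/6, -2/3, -0.5, -1/3, -1/6.
f(-1) ≈ -0.8415, f(-5/6) ≈ -0.7402, f(-2/3) ≈ -0.6184, f(-0.5) ≈ -0.4794, f(-1/3) ≈ -0.3272, f(-1/6) ≈ -0.1659.
Sum = Δu · [f(-1) + f(-5/6) + f(-2/3) + ...].
Sum ≈ -0.5288.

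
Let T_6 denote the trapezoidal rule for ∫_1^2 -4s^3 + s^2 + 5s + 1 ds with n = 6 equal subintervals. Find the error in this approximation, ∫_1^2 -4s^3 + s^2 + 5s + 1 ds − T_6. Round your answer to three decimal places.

0.079

Exact integral: ∫_1^2 f(s) ds ≈ -4.16667.
T_6 ≈ -4.24537.
Error ≈ -4.16667 − (-4.24537) ≈ 0.079.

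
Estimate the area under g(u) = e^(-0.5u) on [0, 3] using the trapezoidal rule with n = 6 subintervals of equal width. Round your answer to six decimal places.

Δu = (3 − 0)/6 = 0.5.
g(0) ≈ 1.000000, g(0.5) ≈ 0.778801, g(1) ≈ 0.606531, g(1.5) ≈ 0.472367, g(2) ≈ 0.367879, g(2.5) ≈ 0.286505, g(3) ≈ 0.223130.
T_6 = (Δu/2)·[g(u_0) + 2g(u_1) + ... + 2g(u_{5}) + g(u_6)].
Sum ≈ 1.561824.

1.561824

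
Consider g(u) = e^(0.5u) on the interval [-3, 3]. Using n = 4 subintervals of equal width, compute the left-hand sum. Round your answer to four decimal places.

Δu = (3 − (-3))/4 = 1.5.
Left endpoints: -3, -1.5, 0, 1.5.
g(-3) ≈ 0.2231, g(-1.5) ≈ 0.4724, g(0) ≈ 1.0000, g(1.5) ≈ 2.1170.
Sum = Δu · [g(-3) + g(-1.5) + g(0) + g(1.5)].
Sum ≈ 5.7187.

5.7187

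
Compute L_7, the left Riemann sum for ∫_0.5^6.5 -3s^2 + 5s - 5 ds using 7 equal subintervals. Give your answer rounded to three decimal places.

-160.561

Δs = (6.5 − 0.5)/7 = 6/7.
Left endpoints: 0.5, 19/14, 31/14, 43/14, 55/14, 67/14, 79/14.
f(0.5) = -3.25, f(19/14) = -733/196, f(31/14) = -1693/196, f(43/14) = -3517/196, f(55/14) = -6205/196, f(67/14) = -9757/196, f(79/14) = -14173/196.
Sum = Δs · [f(0.5) + f(19/14) + f(31/14) + ...].
Sum ≈ -160.561.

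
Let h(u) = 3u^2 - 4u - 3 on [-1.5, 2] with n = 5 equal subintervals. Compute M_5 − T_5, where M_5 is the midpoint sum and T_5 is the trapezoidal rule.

M_5 = -3.05375.
T_5 = -1.7675.
M_5 − T_5 = -1.28625.

-1.28625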